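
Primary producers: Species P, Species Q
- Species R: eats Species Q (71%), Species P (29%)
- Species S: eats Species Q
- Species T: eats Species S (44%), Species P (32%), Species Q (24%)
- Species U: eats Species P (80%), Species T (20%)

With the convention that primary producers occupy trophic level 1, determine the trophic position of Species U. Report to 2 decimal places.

2.29

Species R: 1 + (0.71×1 + 0.29×1) = 2
Species S: 1 + 1 = 2
Species T: 1 + (0.44×2 + 0.32×1 + 0.24×1) = 2.44
Species U: 1 + (0.8×1 + 0.2×2.44) = 2.288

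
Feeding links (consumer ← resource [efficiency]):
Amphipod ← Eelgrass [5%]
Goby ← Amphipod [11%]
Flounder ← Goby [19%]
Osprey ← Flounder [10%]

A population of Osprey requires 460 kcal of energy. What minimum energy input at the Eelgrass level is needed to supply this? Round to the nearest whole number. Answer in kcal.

Cumulative transfer efficiency: 0.05 × 0.11 × 0.19 × 0.1 = 0.0001045
Eelgrass energy = 460 / 0.0001045 = 4401914 kcal

4401914 kcal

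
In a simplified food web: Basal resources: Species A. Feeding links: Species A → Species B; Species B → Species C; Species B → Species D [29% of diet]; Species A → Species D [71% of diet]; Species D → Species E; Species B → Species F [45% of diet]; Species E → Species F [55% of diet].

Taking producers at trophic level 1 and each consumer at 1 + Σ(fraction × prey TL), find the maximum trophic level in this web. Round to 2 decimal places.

Species B: 1 + 1 = 2
Species C: 1 + 2 = 3
Species D: 1 + (0.29×2 + 0.71×1) = 2.29
Species E: 1 + 2.29 = 3.29
Species F: 1 + (0.45×2 + 0.55×3.29) = 3.7095

3.71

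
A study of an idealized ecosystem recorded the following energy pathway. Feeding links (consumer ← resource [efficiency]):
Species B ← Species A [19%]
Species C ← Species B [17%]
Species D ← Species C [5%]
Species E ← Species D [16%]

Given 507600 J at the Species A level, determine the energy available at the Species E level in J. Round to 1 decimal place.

131.2 J

Species B: 507600 × 0.19 = 96444 J
Species C: 96444 × 0.17 = 16395.48 J
Species D: 16395.48 × 0.05 = 819.774 J
Species E: 819.774 × 0.16 = 131.16384 J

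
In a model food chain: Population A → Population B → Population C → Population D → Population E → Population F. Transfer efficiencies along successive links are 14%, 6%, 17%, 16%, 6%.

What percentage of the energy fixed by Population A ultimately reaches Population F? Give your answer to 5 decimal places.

Product of link efficiencies: 0.14 × 0.06 × 0.17 × 0.16 × 0.06 = 0.0000137088
As a percentage: 0.0000137088 × 100 = 0.00137%

0.00137%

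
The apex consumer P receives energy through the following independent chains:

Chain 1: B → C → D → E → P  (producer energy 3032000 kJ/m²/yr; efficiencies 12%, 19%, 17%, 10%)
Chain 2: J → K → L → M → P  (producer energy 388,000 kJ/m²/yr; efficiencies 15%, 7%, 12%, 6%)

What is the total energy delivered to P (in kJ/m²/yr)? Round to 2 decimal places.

1204.54 kJ/m²/yr

Chain 1: 3032000 × 0.12 × 0.19 × 0.17 × 0.1 = 1175.2032 kJ/m²/yr
Chain 2: 388000 × 0.15 × 0.07 × 0.12 × 0.06 = 29.3328 kJ/m²/yr
Total at P: 1175.2032 + 29.3328 = 1204.536 kJ/m²/yr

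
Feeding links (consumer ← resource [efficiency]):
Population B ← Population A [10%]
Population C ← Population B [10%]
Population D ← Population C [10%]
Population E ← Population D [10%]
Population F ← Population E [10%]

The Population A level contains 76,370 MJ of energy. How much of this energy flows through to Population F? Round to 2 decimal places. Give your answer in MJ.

Population B: 76370 × 0.1 = 7637 MJ
Population C: 7637 × 0.1 = 763.7 MJ
Population D: 763.7 × 0.1 = 76.37 MJ
Population E: 76.37 × 0.1 = 7.637 MJ
Population F: 7.637 × 0.1 = 0.7637 MJ

0.76 MJ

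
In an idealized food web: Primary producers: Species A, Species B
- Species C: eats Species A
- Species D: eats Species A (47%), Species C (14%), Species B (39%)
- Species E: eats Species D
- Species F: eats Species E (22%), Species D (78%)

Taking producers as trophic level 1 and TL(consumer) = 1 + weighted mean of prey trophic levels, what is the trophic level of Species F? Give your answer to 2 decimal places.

Species C: 1 + 1 = 2
Species D: 1 + (0.47×1 + 0.14×2 + 0.39×1) = 2.14
Species E: 1 + 2.14 = 3.14
Species F: 1 + (0.22×3.14 + 0.78×2.14) = 3.36

3.36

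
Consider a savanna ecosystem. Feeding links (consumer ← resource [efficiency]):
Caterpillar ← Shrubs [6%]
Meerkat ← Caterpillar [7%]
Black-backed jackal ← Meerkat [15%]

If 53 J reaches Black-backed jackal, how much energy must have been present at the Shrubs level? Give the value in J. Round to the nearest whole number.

Cumulative transfer efficiency: 0.06 × 0.07 × 0.15 = 0.00063
Shrubs energy = 53 / 0.00063 = 84127 J

84127 J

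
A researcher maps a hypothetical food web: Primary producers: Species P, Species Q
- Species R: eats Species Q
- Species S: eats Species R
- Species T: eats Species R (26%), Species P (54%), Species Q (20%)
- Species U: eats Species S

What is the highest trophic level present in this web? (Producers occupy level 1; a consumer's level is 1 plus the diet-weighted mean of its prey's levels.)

4

Species R: 1 + 1 = 2
Species S: 1 + 2 = 3
Species T: 1 + (0.26×2 + 0.54×1 + 0.2×1) = 2.26
Species U: 1 + 3 = 4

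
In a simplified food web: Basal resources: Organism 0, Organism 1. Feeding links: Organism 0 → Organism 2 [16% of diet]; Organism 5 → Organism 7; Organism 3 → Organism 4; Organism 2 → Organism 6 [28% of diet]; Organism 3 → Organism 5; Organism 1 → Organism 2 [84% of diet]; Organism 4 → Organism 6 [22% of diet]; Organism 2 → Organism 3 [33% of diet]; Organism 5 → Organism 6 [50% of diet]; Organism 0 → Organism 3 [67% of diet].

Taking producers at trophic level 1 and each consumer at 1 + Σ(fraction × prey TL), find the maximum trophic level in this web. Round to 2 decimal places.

4.33

Organism 2: 1 + (0.84×1 + 0.16×1) = 2
Organism 3: 1 + (0.67×1 + 0.33×2) = 2.33
Organism 4: 1 + 2.33 = 3.33
Organism 5: 1 + 2.33 = 3.33
Organism 6: 1 + (0.28×2 + 0.5×3.33 + 0.22×3.33) = 3.9576
Organism 7: 1 + 3.33 = 4.33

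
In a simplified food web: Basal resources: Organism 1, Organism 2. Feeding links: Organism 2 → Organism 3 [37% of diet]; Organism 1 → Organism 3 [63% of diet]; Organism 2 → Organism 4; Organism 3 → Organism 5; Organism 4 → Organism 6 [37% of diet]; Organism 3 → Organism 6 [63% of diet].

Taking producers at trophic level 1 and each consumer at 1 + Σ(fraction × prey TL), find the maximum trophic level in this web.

Organism 3: 1 + (0.37×1 + 0.63×1) = 2
Organism 4: 1 + 1 = 2
Organism 5: 1 + 2 = 3
Organism 6: 1 + (0.37×2 + 0.63×2) = 3

3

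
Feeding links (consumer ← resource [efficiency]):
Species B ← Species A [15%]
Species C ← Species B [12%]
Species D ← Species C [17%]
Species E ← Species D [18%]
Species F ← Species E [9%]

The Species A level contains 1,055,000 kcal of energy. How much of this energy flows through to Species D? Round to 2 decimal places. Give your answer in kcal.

Species B: 1055000 × 0.15 = 158250 kcal
Species C: 158250 × 0.12 = 18990 kcal
Species D: 18990 × 0.17 = 3228.3 kcal

3228.30 kcal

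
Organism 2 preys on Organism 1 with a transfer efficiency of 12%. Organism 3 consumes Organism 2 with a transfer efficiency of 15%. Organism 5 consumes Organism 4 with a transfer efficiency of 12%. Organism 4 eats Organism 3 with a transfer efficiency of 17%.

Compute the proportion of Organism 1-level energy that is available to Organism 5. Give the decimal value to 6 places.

0.000367

Product of link efficiencies: 0.12 × 0.15 × 0.17 × 0.12 = 0.0003672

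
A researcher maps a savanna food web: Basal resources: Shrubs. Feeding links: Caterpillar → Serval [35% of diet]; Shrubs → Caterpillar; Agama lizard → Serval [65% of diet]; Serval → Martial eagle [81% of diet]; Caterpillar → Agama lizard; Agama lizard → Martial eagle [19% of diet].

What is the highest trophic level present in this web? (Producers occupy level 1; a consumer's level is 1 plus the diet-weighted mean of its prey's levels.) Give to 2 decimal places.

Caterpillar: 1 + 1 = 2
Agama lizard: 1 + 2 = 3
Serval: 1 + (0.35×2 + 0.65×3) = 3.65
Martial eagle: 1 + (0.19×3 + 0.81×3.65) = 4.5265

4.53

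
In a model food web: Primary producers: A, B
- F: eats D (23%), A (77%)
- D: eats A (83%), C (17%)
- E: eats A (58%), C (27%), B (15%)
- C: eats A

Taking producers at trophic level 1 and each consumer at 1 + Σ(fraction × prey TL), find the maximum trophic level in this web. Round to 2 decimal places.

2.27

C: 1 + 1 = 2
D: 1 + (0.83×1 + 0.17×2) = 2.17
E: 1 + (0.58×1 + 0.27×2 + 0.15×1) = 2.27
F: 1 + (0.23×2.17 + 0.77×1) = 2.2691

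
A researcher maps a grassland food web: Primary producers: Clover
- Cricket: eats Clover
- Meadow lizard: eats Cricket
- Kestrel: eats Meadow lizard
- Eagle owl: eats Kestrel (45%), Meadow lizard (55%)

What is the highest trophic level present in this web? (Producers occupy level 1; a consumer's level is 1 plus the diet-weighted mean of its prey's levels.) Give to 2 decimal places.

Cricket: 1 + 1 = 2
Meadow lizard: 1 + 2 = 3
Kestrel: 1 + 3 = 4
Eagle owl: 1 + (0.45×4 + 0.55×3) = 4.45

4.45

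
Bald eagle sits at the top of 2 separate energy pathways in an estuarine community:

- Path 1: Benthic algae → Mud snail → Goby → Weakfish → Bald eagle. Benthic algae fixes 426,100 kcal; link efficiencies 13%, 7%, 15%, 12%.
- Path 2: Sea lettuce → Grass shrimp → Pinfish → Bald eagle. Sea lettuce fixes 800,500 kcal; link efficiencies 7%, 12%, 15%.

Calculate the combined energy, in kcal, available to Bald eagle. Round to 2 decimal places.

Path 1: 426100 × 0.13 × 0.07 × 0.15 × 0.12 = 69.79518 kcal
Path 2: 800500 × 0.07 × 0.12 × 0.15 = 1008.63 kcal
Total at Bald eagle: 69.79518 + 1008.63 = 1078.42518 kcal

1078.43 kcal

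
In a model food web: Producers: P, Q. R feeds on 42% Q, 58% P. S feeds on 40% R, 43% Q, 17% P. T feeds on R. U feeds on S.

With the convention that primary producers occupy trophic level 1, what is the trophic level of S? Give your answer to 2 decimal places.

R: 1 + (0.42×1 + 0.58×1) = 2
S: 1 + (0.4×2 + 0.43×1 + 0.17×1) = 2.4
T: 1 + 2 = 3
U: 1 + 2.4 = 3.4

2.40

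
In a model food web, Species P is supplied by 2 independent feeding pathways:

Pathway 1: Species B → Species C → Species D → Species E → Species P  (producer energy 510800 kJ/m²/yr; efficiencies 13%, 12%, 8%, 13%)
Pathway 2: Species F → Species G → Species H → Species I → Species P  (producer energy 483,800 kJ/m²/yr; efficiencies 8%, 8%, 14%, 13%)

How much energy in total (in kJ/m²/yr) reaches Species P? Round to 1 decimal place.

Pathway 1: 510800 × 0.13 × 0.12 × 0.08 × 0.13 = 82.872192 kJ/m²/yr
Pathway 2: 483800 × 0.08 × 0.08 × 0.14 × 0.13 = 56.353024 kJ/m²/yr
Total at Species P: 82.872192 + 56.353024 = 139.225216 kJ/m²/yr

139.2 kJ/m²/yr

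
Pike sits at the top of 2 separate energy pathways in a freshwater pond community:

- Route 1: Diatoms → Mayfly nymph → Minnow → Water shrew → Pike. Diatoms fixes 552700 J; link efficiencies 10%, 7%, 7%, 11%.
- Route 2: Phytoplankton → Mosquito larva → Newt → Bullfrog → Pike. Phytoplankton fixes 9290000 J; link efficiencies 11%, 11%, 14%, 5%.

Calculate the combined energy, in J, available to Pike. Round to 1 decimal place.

Route 1: 552700 × 0.1 × 0.07 × 0.07 × 0.11 = 29.79053 J
Route 2: 9290000 × 0.11 × 0.11 × 0.14 × 0.05 = 786.863 J
Total at Pike: 29.79053 + 786.863 = 816.65353 J

816.7 J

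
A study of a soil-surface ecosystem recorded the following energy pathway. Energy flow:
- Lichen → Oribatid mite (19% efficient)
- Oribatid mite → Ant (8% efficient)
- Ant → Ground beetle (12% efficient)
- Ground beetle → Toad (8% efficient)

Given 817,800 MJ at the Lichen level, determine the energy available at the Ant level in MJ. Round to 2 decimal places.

Oribatid mite: 817800 × 0.19 = 155382 MJ
Ant: 155382 × 0.08 = 12430.56 MJ

12430.56 MJ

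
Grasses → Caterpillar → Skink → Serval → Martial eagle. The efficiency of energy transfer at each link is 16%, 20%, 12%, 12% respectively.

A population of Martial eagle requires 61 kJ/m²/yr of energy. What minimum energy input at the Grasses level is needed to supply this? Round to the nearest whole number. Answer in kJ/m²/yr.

132378 kJ/m²/yr

Cumulative transfer efficiency: 0.16 × 0.2 × 0.12 × 0.12 = 0.0004608
Grasses energy = 61 / 0.0004608 = 132378 kJ/m²/yr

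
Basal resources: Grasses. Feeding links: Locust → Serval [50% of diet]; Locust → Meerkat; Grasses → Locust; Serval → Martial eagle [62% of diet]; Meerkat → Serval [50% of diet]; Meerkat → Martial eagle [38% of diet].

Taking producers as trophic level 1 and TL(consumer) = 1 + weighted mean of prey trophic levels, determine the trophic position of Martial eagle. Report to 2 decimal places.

Locust: 1 + 1 = 2
Meerkat: 1 + 2 = 3
Serval: 1 + (0.5×2 + 0.5×3) = 3.5
Martial eagle: 1 + (0.62×3.5 + 0.38×3) = 4.31

4.31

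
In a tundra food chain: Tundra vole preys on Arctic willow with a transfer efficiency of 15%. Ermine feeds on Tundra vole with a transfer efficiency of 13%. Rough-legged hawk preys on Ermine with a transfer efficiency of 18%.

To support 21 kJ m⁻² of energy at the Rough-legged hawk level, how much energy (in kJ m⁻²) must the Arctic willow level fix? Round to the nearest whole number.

5983 kJ m⁻²

Cumulative transfer efficiency: 0.15 × 0.13 × 0.18 = 0.00351
Arctic willow energy = 21 / 0.00351 = 5983 kJ m⁻²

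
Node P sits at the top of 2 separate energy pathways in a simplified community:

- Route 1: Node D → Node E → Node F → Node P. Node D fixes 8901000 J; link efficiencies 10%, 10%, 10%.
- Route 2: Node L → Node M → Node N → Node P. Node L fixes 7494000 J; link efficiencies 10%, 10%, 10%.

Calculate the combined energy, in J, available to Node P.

16395 J

Route 1: 8901000 × 0.1 × 0.1 × 0.1 = 8901 J
Route 2: 7494000 × 0.1 × 0.1 × 0.1 = 7494 J
Total at Node P: 8901 + 7494 = 16395 J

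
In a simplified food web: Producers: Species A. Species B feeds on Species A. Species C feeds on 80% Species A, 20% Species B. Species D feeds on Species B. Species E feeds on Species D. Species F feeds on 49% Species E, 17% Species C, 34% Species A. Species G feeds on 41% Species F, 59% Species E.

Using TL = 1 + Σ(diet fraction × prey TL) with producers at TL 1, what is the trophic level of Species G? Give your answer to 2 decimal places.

4.87

Species B: 1 + 1 = 2
Species C: 1 + (0.8×1 + 0.2×2) = 2.2
Species D: 1 + 2 = 3
Species E: 1 + 3 = 4
Species F: 1 + (0.49×4 + 0.17×2.2 + 0.34×1) = 3.674
Species G: 1 + (0.41×3.674 + 0.59×4) = 4.86634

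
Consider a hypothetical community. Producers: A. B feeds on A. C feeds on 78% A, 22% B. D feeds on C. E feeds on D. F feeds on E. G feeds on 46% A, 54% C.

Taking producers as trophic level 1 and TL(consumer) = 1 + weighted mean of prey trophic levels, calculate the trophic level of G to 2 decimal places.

B: 1 + 1 = 2
C: 1 + (0.78×1 + 0.22×2) = 2.22
D: 1 + 2.22 = 3.22
E: 1 + 3.22 = 4.22
F: 1 + 4.22 = 5.22
G: 1 + (0.46×1 + 0.54×2.22) = 2.6588

2.66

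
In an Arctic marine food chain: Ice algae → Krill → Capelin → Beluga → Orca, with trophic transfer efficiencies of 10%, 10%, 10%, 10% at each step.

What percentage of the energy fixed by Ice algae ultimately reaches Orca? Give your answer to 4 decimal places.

Product of link efficiencies: 0.1 × 0.1 × 0.1 × 0.1 = 0.0001
As a percentage: 0.0001 × 100 = 0.0100%

0.0100%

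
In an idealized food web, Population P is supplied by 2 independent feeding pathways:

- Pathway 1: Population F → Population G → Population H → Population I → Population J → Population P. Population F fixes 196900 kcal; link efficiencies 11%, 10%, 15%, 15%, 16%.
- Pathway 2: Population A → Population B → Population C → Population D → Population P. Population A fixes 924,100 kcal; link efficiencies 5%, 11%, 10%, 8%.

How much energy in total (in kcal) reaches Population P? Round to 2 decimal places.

Pathway 1: 196900 × 0.11 × 0.1 × 0.15 × 0.15 × 0.16 = 7.79724 kcal
Pathway 2: 924100 × 0.05 × 0.11 × 0.1 × 0.08 = 40.6604 kcal
Total at Population P: 7.79724 + 40.6604 = 48.45764 kcal

48.46 kcal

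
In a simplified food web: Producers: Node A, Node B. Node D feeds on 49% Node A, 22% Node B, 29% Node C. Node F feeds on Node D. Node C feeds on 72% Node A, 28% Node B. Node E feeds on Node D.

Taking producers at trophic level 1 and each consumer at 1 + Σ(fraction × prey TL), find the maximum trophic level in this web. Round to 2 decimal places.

3.29

Node C: 1 + (0.72×1 + 0.28×1) = 2
Node D: 1 + (0.49×1 + 0.22×1 + 0.29×2) = 2.29
Node E: 1 + 2.29 = 3.29
Node F: 1 + 2.29 = 3.29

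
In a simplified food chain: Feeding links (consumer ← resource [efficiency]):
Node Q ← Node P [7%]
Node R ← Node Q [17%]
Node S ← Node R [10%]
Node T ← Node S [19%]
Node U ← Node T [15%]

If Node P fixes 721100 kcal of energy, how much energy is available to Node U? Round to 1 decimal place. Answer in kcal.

Node Q: 721100 × 0.07 = 50477 kcal
Node R: 50477 × 0.17 = 8581.09 kcal
Node S: 8581.09 × 0.1 = 858.109 kcal
Node T: 858.109 × 0.19 = 163.04071 kcal
Node U: 163.04071 × 0.15 = 24.4561065 kcal

24.5 kcal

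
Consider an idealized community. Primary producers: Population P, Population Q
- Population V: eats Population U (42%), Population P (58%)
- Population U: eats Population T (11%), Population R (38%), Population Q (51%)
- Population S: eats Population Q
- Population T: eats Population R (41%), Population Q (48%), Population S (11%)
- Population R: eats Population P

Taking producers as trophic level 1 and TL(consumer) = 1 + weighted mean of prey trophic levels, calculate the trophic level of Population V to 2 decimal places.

2.65

Population R: 1 + 1 = 2
Population S: 1 + 1 = 2
Population T: 1 + (0.41×2 + 0.48×1 + 0.11×2) = 2.52
Population U: 1 + (0.11×2.52 + 0.38×2 + 0.51×1) = 2.5472
Population V: 1 + (0.42×2.5472 + 0.58×1) = 2.649824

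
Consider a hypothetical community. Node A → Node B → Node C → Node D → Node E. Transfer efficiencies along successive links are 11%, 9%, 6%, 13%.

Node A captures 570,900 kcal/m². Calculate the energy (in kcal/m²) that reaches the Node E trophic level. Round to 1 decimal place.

Node B: 570900 × 0.11 = 62799 kcal/m²
Node C: 62799 × 0.09 = 5651.91 kcal/m²
Node D: 5651.91 × 0.06 = 339.1146 kcal/m²
Node E: 339.1146 × 0.13 = 44.084898 kcal/m²

44.1 kcal/m²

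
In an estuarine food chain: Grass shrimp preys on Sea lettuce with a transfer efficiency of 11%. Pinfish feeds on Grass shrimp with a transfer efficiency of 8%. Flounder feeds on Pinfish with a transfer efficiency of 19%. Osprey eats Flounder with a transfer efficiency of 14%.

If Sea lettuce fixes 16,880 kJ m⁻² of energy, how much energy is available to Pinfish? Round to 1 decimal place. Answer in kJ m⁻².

Grass shrimp: 16880 × 0.11 = 1856.8 kJ m⁻²
Pinfish: 1856.8 × 0.08 = 148.544 kJ m⁻²

148.5 kJ m⁻²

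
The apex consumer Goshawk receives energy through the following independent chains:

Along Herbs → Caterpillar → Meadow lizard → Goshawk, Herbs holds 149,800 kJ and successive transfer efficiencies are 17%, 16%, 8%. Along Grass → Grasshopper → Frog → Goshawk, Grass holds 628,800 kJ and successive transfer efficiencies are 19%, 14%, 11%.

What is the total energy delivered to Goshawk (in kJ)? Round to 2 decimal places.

2165.83 kJ

Via Herbs: 149800 × 0.17 × 0.16 × 0.08 = 325.9648 kJ
Via Grass: 628800 × 0.19 × 0.14 × 0.11 = 1839.8688 kJ
Total at Goshawk: 325.9648 + 1839.8688 = 2165.8336 kJ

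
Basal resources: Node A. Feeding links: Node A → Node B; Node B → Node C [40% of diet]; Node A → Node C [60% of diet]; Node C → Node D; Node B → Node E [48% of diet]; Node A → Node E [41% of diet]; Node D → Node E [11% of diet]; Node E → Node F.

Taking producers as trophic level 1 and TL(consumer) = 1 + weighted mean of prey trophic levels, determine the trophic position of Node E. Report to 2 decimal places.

Node B: 1 + 1 = 2
Node C: 1 + (0.4×2 + 0.6×1) = 2.4
Node D: 1 + 2.4 = 3.4
Node E: 1 + (0.48×2 + 0.41×1 + 0.11×3.4) = 2.744
Node F: 1 + 2.744 = 3.744

2.74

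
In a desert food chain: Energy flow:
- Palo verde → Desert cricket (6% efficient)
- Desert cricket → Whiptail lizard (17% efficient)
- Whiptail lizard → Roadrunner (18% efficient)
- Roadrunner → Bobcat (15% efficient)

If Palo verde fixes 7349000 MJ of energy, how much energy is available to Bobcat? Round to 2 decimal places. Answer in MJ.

Desert cricket: 7349000 × 0.06 = 440940 MJ
Whiptail lizard: 440940 × 0.17 = 74959.8 MJ
Roadrunner: 74959.8 × 0.18 = 13492.764 MJ
Bobcat: 13492.764 × 0.15 = 2023.9146 MJ

2023.91 MJ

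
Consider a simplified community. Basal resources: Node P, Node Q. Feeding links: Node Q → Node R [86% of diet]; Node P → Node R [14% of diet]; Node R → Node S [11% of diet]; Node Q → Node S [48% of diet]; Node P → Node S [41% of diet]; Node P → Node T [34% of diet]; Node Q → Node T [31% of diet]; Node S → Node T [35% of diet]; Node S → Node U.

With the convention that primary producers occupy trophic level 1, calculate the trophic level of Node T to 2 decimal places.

2.39

Node R: 1 + (0.86×1 + 0.14×1) = 2
Node S: 1 + (0.11×2 + 0.48×1 + 0.41×1) = 2.11
Node T: 1 + (0.34×1 + 0.31×1 + 0.35×2.11) = 2.3885
Node U: 1 + 2.11 = 3.11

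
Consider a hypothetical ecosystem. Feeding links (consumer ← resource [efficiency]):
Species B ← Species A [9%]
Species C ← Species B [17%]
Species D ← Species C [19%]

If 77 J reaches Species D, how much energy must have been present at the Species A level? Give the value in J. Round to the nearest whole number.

Cumulative transfer efficiency: 0.09 × 0.17 × 0.19 = 0.002907
Species A energy = 77 / 0.002907 = 26488 J

26488 J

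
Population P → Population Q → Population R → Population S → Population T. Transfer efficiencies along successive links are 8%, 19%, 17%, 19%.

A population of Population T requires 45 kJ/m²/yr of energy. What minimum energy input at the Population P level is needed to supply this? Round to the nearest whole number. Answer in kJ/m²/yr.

91657 kJ/m²/yr

Cumulative transfer efficiency: 0.08 × 0.19 × 0.17 × 0.19 = 0.00049096
Population P energy = 45 / 0.00049096 = 91657 kJ/m²/yr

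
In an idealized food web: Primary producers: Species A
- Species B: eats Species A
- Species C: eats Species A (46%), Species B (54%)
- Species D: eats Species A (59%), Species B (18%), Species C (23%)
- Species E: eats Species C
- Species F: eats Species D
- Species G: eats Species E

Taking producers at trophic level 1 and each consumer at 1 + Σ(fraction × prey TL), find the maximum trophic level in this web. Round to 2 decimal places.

4.54

Species B: 1 + 1 = 2
Species C: 1 + (0.46×1 + 0.54×2) = 2.54
Species D: 1 + (0.59×1 + 0.18×2 + 0.23×2.54) = 2.5342
Species E: 1 + 2.54 = 3.54
Species F: 1 + 2.5342 = 3.5342
Species G: 1 + 3.54 = 4.54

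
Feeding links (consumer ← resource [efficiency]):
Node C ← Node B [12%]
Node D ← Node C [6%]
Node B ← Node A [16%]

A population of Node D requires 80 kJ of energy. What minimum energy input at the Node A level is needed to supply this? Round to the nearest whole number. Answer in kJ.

69444 kJ

Cumulative transfer efficiency: 0.16 × 0.12 × 0.06 = 0.001152
Node A energy = 80 / 0.001152 = 69444 kJ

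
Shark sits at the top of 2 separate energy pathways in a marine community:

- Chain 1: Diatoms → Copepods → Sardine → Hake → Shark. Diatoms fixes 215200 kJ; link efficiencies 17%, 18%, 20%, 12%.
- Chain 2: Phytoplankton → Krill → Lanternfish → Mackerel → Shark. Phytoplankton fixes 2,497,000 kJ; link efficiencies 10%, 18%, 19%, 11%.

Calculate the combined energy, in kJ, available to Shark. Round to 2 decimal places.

1097.41 kJ

Chain 1: 215200 × 0.17 × 0.18 × 0.2 × 0.12 = 158.04288 kJ
Chain 2: 2497000 × 0.1 × 0.18 × 0.19 × 0.11 = 939.3714 kJ
Total at Shark: 158.04288 + 939.3714 = 1097.41428 kJ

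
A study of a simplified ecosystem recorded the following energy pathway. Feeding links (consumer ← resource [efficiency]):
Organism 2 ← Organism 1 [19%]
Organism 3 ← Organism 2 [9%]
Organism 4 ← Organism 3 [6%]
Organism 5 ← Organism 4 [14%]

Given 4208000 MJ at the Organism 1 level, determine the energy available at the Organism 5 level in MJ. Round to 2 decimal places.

604.44 MJ

Organism 2: 4208000 × 0.19 = 799520 MJ
Organism 3: 799520 × 0.09 = 71956.8 MJ
Organism 4: 71956.8 × 0.06 = 4317.408 MJ
Organism 5: 4317.408 × 0.14 = 604.43712 MJ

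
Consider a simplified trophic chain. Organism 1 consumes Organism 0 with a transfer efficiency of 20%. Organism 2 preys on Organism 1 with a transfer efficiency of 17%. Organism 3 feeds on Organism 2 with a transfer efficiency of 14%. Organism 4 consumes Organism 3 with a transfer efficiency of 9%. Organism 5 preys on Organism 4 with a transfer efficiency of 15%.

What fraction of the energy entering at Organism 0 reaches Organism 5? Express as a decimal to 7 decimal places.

0.0000643

Product of link efficiencies: 0.2 × 0.17 × 0.14 × 0.09 × 0.15 = 0.00006426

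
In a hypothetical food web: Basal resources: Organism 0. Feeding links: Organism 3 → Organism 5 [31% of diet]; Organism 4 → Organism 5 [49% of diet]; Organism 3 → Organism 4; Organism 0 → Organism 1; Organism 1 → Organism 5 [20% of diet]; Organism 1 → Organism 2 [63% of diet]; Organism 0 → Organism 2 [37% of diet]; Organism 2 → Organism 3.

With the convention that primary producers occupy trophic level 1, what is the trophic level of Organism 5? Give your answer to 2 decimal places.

Organism 1: 1 + 1 = 2
Organism 2: 1 + (0.37×1 + 0.63×2) = 2.63
Organism 3: 1 + 2.63 = 3.63
Organism 4: 1 + 3.63 = 4.63
Organism 5: 1 + (0.49×4.63 + 0.31×3.63 + 0.2×2) = 4.794

4.79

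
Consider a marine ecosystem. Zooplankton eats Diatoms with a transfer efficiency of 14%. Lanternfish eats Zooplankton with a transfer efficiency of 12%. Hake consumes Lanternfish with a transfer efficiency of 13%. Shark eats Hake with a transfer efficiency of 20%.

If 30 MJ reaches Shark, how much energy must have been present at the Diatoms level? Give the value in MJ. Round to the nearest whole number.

Cumulative transfer efficiency: 0.14 × 0.12 × 0.13 × 0.2 = 0.0004368
Diatoms energy = 30 / 0.0004368 = 68681 MJ

68681 MJ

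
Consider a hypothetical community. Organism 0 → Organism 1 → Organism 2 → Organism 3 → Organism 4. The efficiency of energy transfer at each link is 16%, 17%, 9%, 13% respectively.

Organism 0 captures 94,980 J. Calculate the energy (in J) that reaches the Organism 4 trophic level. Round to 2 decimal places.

30.23 J

Organism 1: 94980 × 0.16 = 15196.8 J
Organism 2: 15196.8 × 0.17 = 2583.456 J
Organism 3: 2583.456 × 0.09 = 232.51104 J
Organism 4: 232.51104 × 0.13 = 30.2264352 J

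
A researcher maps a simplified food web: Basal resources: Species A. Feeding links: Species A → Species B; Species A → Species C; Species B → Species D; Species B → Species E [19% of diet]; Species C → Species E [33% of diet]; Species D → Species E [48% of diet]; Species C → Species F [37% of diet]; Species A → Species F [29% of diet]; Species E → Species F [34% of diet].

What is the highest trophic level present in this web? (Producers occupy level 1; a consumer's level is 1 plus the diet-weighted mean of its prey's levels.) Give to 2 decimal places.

Species B: 1 + 1 = 2
Species C: 1 + 1 = 2
Species D: 1 + 2 = 3
Species E: 1 + (0.19×2 + 0.33×2 + 0.48×3) = 3.48
Species F: 1 + (0.37×2 + 0.29×1 + 0.34×3.48) = 3.2132

3.48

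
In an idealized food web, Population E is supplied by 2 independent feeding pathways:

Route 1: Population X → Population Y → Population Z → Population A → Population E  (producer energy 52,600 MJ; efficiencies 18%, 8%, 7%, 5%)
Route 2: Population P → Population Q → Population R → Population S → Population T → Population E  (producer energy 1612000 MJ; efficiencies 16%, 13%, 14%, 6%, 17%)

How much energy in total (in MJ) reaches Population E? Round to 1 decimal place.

50.5 MJ

Route 1: 52600 × 0.18 × 0.08 × 0.07 × 0.05 = 2.65104 MJ
Route 2: 1612000 × 0.16 × 0.13 × 0.14 × 0.06 × 0.17 = 47.8802688 MJ
Total at Population E: 2.65104 + 47.8802688 = 50.5313088 MJ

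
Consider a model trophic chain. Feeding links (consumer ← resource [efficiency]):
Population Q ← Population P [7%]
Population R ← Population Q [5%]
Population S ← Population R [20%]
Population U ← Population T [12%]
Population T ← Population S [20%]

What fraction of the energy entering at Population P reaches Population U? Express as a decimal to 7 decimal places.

0.0000168

Product of link efficiencies: 0.07 × 0.05 × 0.2 × 0.2 × 0.12 = 0.0000168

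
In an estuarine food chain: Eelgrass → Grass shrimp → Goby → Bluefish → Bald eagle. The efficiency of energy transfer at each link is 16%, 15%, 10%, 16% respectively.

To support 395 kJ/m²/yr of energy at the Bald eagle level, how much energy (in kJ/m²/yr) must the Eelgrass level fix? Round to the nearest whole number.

1028646 kJ/m²/yr

Cumulative transfer efficiency: 0.16 × 0.15 × 0.1 × 0.16 = 0.000384
Eelgrass energy = 395 / 0.000384 = 1028646 kJ/m²/yr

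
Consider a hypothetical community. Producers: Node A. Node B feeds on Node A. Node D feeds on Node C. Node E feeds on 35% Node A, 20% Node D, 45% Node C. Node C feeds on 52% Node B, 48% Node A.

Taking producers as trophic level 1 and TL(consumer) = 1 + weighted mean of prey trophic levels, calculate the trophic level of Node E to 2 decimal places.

3.19

Node B: 1 + 1 = 2
Node C: 1 + (0.52×2 + 0.48×1) = 2.52
Node D: 1 + 2.52 = 3.52
Node E: 1 + (0.35×1 + 0.2×3.52 + 0.45×2.52) = 3.188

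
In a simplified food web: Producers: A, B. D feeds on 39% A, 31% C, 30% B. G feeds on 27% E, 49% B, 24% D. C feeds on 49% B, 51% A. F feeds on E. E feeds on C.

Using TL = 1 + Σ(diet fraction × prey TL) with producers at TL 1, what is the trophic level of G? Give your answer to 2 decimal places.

2.85

C: 1 + (0.49×1 + 0.51×1) = 2
D: 1 + (0.39×1 + 0.31×2 + 0.3×1) = 2.31
E: 1 + 2 = 3
F: 1 + 3 = 4
G: 1 + (0.27×3 + 0.49×1 + 0.24×2.31) = 2.8544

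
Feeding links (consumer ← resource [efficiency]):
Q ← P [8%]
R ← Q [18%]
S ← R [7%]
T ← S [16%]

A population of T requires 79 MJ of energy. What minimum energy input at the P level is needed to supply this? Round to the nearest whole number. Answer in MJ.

Cumulative transfer efficiency: 0.08 × 0.18 × 0.07 × 0.16 = 0.00016128
P energy = 79 / 0.00016128 = 489831 MJ

489831 MJ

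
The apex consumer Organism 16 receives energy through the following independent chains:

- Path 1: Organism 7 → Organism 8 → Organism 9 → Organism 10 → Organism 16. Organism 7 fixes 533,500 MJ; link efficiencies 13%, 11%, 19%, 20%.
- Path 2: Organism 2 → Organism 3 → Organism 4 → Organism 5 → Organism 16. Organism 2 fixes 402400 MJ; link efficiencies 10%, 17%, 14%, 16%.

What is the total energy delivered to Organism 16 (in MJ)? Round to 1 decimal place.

443.1 MJ

Path 1: 533500 × 0.13 × 0.11 × 0.19 × 0.2 = 289.9039 MJ
Path 2: 402400 × 0.1 × 0.17 × 0.14 × 0.16 = 153.23392 MJ
Total at Organism 16: 289.9039 + 153.23392 = 443.13782 MJ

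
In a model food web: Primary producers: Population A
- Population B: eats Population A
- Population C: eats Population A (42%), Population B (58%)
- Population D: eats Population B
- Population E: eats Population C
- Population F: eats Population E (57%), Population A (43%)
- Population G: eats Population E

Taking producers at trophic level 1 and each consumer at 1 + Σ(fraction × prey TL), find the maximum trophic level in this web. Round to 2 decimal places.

4.58

Population B: 1 + 1 = 2
Population C: 1 + (0.42×1 + 0.58×2) = 2.58
Population D: 1 + 2 = 3
Population E: 1 + 2.58 = 3.58
Population F: 1 + (0.57×3.58 + 0.43×1) = 3.4706
Population G: 1 + 3.58 = 4.58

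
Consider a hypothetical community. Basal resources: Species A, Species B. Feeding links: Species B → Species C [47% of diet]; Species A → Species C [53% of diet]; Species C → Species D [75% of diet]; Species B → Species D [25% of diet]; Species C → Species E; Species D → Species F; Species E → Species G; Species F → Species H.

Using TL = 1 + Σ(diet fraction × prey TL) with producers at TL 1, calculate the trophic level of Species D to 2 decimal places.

2.75

Species C: 1 + (0.47×1 + 0.53×1) = 2
Species D: 1 + (0.75×2 + 0.25×1) = 2.75
Species E: 1 + 2 = 3
Species F: 1 + 2.75 = 3.75
Species G: 1 + 3 = 4
Species H: 1 + 3.75 = 4.75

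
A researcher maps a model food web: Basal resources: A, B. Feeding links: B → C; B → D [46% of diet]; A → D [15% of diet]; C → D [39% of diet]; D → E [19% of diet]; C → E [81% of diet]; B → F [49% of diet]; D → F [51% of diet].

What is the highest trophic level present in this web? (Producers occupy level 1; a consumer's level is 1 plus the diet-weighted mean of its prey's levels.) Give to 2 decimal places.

C: 1 + 1 = 2
D: 1 + (0.46×1 + 0.15×1 + 0.39×2) = 2.39
E: 1 + (0.19×2.39 + 0.81×2) = 3.0741
F: 1 + (0.49×1 + 0.51×2.39) = 2.7089

3.07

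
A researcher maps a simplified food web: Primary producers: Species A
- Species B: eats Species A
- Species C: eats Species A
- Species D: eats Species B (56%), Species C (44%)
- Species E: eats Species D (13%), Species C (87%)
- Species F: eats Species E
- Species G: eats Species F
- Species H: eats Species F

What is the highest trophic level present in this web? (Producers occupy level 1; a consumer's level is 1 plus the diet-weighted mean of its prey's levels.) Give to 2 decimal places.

Species B: 1 + 1 = 2
Species C: 1 + 1 = 2
Species D: 1 + (0.56×2 + 0.44×2) = 3
Species E: 1 + (0.13×3 + 0.87×2) = 3.13
Species F: 1 + 3.13 = 4.13
Species G: 1 + 4.13 = 5.13
Species H: 1 + 4.13 = 5.13

5.13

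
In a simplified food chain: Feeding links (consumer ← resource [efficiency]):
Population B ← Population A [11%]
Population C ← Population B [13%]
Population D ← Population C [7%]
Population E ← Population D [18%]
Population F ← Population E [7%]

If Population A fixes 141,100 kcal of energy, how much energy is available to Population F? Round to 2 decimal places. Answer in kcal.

Population B: 141100 × 0.11 = 15521 kcal
Population C: 15521 × 0.13 = 2017.73 kcal
Population D: 2017.73 × 0.07 = 141.2411 kcal
Population E: 141.2411 × 0.18 = 25.423398 kcal
Population F: 25.423398 × 0.07 = 1.77963786 kcal

1.78 kcal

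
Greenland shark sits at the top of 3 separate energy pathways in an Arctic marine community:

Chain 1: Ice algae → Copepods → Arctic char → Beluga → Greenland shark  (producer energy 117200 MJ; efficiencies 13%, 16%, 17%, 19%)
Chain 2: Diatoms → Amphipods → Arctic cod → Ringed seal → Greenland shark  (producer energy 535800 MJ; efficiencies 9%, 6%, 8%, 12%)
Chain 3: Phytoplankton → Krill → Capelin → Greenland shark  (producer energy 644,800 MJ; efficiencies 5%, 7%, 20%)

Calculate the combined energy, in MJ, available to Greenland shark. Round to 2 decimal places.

Chain 1: 117200 × 0.13 × 0.16 × 0.17 × 0.19 = 78.739648 MJ
Chain 2: 535800 × 0.09 × 0.06 × 0.08 × 0.12 = 27.775872 MJ
Chain 3: 644800 × 0.05 × 0.07 × 0.2 = 451.36 MJ
Total at Greenland shark: 78.739648 + 27.775872 + 451.36 = 557.87552 MJ

557.88 MJ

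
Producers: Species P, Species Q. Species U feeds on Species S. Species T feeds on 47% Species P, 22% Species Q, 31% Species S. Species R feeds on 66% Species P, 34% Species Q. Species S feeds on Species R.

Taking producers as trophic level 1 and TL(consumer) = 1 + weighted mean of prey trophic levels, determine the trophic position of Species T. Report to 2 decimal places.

2.62

Species R: 1 + (0.66×1 + 0.34×1) = 2
Species S: 1 + 2 = 3
Species T: 1 + (0.47×1 + 0.22×1 + 0.31×3) = 2.62
Species U: 1 + 3 = 4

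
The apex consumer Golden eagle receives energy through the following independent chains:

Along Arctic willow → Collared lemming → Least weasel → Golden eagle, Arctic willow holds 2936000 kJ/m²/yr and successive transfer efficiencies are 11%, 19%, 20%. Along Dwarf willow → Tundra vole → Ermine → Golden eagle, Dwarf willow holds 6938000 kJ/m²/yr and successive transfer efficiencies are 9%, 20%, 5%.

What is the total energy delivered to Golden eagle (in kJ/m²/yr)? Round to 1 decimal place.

Via Arctic willow: 2936000 × 0.11 × 0.19 × 0.2 = 12272.48 kJ/m²/yr
Via Dwarf willow: 6938000 × 0.09 × 0.2 × 0.05 = 6244.2 kJ/m²/yr
Total at Golden eagle: 12272.48 + 6244.2 = 18516.68 kJ/m²/yr

18516.7 kJ/m²/yr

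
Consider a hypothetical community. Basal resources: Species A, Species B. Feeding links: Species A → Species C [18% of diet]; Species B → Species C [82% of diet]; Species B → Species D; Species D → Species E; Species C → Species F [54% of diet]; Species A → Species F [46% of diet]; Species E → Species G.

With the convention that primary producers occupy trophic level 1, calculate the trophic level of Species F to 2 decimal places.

Species C: 1 + (0.18×1 + 0.82×1) = 2
Species D: 1 + 1 = 2
Species E: 1 + 2 = 3
Species F: 1 + (0.54×2 + 0.46×1) = 2.54
Species G: 1 + 3 = 4

2.54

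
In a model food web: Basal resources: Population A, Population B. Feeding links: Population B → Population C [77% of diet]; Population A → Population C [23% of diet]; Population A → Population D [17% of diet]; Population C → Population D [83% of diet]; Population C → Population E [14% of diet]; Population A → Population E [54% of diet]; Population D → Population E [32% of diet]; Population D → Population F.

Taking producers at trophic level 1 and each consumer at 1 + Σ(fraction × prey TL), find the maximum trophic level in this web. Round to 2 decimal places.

Population C: 1 + (0.77×1 + 0.23×1) = 2
Population D: 1 + (0.17×1 + 0.83×2) = 2.83
Population E: 1 + (0.14×2 + 0.54×1 + 0.32×2.83) = 2.7256
Population F: 1 + 2.83 = 3.83

3.83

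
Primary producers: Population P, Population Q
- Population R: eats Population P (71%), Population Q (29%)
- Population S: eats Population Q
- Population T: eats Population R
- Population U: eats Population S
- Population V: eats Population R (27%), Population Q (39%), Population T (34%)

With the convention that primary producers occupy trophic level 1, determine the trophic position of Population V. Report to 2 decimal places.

Population R: 1 + (0.71×1 + 0.29×1) = 2
Population S: 1 + 1 = 2
Population T: 1 + 2 = 3
Population U: 1 + 2 = 3
Population V: 1 + (0.27×2 + 0.39×1 + 0.34×3) = 2.95

2.95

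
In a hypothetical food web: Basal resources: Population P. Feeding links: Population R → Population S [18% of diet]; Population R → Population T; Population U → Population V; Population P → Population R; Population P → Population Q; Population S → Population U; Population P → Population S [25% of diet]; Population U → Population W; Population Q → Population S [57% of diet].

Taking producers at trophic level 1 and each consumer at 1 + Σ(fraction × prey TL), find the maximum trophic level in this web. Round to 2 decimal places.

4.75

Population Q: 1 + 1 = 2
Population R: 1 + 1 = 2
Population S: 1 + (0.57×2 + 0.25×1 + 0.18×2) = 2.75
Population T: 1 + 2 = 3
Population U: 1 + 2.75 = 3.75
Population V: 1 + 3.75 = 4.75
Population W: 1 + 3.75 = 4.75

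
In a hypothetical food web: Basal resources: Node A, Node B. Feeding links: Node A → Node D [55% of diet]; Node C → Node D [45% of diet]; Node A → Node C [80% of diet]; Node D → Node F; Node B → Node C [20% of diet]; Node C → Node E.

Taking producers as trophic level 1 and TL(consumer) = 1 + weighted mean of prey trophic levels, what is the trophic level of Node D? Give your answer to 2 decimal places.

Node C: 1 + (0.8×1 + 0.2×1) = 2
Node D: 1 + (0.55×1 + 0.45×2) = 2.45
Node E: 1 + 2 = 3
Node F: 1 + 2.45 = 3.45

2.45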